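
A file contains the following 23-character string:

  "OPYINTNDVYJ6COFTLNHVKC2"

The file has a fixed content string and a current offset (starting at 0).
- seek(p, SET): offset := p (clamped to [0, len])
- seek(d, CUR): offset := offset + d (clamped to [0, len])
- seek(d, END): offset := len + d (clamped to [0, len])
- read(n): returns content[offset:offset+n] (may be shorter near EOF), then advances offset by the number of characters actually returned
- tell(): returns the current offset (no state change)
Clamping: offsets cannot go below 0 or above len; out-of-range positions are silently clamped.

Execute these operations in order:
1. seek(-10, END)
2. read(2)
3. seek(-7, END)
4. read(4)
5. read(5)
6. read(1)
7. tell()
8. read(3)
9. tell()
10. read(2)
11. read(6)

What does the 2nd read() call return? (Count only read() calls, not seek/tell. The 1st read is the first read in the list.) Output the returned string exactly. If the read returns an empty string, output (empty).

After 1 (seek(-10, END)): offset=13
After 2 (read(2)): returned 'OF', offset=15
After 3 (seek(-7, END)): offset=16
After 4 (read(4)): returned 'LNHV', offset=20
After 5 (read(5)): returned 'KC2', offset=23
After 6 (read(1)): returned '', offset=23
After 7 (tell()): offset=23
After 8 (read(3)): returned '', offset=23
After 9 (tell()): offset=23
After 10 (read(2)): returned '', offset=23
After 11 (read(6)): returned '', offset=23

Answer: LNHV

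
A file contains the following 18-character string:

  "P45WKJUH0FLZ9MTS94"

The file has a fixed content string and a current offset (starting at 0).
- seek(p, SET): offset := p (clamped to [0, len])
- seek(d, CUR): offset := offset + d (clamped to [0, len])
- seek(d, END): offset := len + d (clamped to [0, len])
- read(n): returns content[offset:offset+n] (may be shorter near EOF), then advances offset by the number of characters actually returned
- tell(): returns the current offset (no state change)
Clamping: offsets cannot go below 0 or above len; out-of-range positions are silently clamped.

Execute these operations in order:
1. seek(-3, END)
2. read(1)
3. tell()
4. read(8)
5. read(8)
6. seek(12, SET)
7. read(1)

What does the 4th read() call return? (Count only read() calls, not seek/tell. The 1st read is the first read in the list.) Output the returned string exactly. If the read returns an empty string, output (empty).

After 1 (seek(-3, END)): offset=15
After 2 (read(1)): returned 'S', offset=16
After 3 (tell()): offset=16
After 4 (read(8)): returned '94', offset=18
After 5 (read(8)): returned '', offset=18
After 6 (seek(12, SET)): offset=12
After 7 (read(1)): returned '9', offset=13

Answer: 9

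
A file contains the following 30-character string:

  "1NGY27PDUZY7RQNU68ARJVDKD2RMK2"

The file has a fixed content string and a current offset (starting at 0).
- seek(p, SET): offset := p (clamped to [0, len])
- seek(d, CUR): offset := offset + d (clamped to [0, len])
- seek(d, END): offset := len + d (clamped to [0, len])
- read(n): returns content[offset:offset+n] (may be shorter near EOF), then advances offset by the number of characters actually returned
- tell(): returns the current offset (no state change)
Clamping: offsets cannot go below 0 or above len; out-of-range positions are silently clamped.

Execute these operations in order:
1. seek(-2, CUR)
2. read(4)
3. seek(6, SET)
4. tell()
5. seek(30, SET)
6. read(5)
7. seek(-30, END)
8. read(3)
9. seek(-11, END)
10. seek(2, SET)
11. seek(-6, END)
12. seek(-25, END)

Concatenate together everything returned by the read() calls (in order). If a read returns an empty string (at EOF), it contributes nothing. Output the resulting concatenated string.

Answer: 1NGY1NG

Derivation:
After 1 (seek(-2, CUR)): offset=0
After 2 (read(4)): returned '1NGY', offset=4
After 3 (seek(6, SET)): offset=6
After 4 (tell()): offset=6
After 5 (seek(30, SET)): offset=30
After 6 (read(5)): returned '', offset=30
After 7 (seek(-30, END)): offset=0
After 8 (read(3)): returned '1NG', offset=3
After 9 (seek(-11, END)): offset=19
After 10 (seek(2, SET)): offset=2
After 11 (seek(-6, END)): offset=24
After 12 (seek(-25, END)): offset=5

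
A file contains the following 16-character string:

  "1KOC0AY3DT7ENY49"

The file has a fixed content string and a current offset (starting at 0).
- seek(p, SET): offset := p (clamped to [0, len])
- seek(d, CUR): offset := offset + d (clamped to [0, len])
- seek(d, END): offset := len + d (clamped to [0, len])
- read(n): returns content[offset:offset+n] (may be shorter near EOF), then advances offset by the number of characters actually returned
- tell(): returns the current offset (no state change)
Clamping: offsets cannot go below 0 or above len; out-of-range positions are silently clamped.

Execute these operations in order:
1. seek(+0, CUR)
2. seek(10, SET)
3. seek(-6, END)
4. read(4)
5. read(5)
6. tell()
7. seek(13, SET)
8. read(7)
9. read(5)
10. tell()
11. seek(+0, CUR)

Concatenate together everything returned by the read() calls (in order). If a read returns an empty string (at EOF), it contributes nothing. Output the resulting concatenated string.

After 1 (seek(+0, CUR)): offset=0
After 2 (seek(10, SET)): offset=10
After 3 (seek(-6, END)): offset=10
After 4 (read(4)): returned '7ENY', offset=14
After 5 (read(5)): returned '49', offset=16
After 6 (tell()): offset=16
After 7 (seek(13, SET)): offset=13
After 8 (read(7)): returned 'Y49', offset=16
After 9 (read(5)): returned '', offset=16
After 10 (tell()): offset=16
After 11 (seek(+0, CUR)): offset=16

Answer: 7ENY49Y49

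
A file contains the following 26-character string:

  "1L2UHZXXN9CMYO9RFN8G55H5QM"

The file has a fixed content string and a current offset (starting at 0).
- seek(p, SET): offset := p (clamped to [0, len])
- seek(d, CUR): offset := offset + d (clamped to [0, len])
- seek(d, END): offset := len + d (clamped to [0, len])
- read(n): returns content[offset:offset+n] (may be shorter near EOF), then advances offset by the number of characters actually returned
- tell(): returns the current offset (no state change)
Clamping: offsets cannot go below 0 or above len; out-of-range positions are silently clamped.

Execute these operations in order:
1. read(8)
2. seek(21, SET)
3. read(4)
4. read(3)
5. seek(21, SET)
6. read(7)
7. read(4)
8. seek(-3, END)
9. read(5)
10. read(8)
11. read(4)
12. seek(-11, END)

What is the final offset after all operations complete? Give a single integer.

Answer: 15

Derivation:
After 1 (read(8)): returned '1L2UHZXX', offset=8
After 2 (seek(21, SET)): offset=21
After 3 (read(4)): returned '5H5Q', offset=25
After 4 (read(3)): returned 'M', offset=26
After 5 (seek(21, SET)): offset=21
After 6 (read(7)): returned '5H5QM', offset=26
After 7 (read(4)): returned '', offset=26
After 8 (seek(-3, END)): offset=23
After 9 (read(5)): returned '5QM', offset=26
After 10 (read(8)): returned '', offset=26
After 11 (read(4)): returned '', offset=26
After 12 (seek(-11, END)): offset=15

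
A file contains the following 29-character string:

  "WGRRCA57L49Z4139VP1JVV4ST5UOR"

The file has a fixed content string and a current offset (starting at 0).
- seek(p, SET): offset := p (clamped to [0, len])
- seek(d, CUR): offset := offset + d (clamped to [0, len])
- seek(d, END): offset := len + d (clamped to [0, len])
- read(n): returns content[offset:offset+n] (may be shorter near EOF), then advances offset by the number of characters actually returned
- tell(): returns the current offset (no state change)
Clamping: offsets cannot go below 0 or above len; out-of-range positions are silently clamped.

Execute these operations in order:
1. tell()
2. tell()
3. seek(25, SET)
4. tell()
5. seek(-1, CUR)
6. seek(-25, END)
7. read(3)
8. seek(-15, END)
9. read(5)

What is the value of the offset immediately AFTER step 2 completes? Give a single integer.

Answer: 0

Derivation:
After 1 (tell()): offset=0
After 2 (tell()): offset=0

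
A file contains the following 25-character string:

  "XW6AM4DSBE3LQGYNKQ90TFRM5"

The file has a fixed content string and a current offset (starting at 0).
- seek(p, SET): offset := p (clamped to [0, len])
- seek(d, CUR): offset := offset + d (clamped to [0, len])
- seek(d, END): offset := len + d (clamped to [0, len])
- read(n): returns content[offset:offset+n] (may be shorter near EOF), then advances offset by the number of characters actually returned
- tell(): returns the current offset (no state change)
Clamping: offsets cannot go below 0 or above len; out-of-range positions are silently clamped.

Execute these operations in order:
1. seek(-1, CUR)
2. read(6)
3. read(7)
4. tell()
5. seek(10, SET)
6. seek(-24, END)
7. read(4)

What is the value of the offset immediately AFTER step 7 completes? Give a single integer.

After 1 (seek(-1, CUR)): offset=0
After 2 (read(6)): returned 'XW6AM4', offset=6
After 3 (read(7)): returned 'DSBE3LQ', offset=13
After 4 (tell()): offset=13
After 5 (seek(10, SET)): offset=10
After 6 (seek(-24, END)): offset=1
After 7 (read(4)): returned 'W6AM', offset=5

Answer: 5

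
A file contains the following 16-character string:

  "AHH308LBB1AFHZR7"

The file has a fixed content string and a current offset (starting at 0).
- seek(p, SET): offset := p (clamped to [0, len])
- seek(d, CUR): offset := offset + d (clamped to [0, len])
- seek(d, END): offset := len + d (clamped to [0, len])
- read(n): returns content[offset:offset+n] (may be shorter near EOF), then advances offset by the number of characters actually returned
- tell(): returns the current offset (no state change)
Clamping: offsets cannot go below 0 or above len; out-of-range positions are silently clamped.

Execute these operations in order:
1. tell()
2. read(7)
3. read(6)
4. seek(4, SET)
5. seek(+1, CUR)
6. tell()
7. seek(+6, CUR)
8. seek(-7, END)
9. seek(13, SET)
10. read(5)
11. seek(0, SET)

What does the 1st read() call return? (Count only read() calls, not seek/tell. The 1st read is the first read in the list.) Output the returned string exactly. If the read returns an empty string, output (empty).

Answer: AHH308L

Derivation:
After 1 (tell()): offset=0
After 2 (read(7)): returned 'AHH308L', offset=7
After 3 (read(6)): returned 'BB1AFH', offset=13
After 4 (seek(4, SET)): offset=4
After 5 (seek(+1, CUR)): offset=5
After 6 (tell()): offset=5
After 7 (seek(+6, CUR)): offset=11
After 8 (seek(-7, END)): offset=9
After 9 (seek(13, SET)): offset=13
After 10 (read(5)): returned 'ZR7', offset=16
After 11 (seek(0, SET)): offset=0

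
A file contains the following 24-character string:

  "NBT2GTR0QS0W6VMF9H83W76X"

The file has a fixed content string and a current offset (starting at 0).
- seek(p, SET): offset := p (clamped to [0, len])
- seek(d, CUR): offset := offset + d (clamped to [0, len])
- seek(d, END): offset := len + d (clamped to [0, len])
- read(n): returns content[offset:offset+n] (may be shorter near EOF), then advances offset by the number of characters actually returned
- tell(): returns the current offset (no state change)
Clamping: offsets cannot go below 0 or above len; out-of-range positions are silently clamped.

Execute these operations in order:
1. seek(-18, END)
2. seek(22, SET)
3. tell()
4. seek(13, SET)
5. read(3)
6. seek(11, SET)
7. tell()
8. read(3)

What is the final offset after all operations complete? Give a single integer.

Answer: 14

Derivation:
After 1 (seek(-18, END)): offset=6
After 2 (seek(22, SET)): offset=22
After 3 (tell()): offset=22
After 4 (seek(13, SET)): offset=13
After 5 (read(3)): returned 'VMF', offset=16
After 6 (seek(11, SET)): offset=11
After 7 (tell()): offset=11
After 8 (read(3)): returned 'W6V', offset=14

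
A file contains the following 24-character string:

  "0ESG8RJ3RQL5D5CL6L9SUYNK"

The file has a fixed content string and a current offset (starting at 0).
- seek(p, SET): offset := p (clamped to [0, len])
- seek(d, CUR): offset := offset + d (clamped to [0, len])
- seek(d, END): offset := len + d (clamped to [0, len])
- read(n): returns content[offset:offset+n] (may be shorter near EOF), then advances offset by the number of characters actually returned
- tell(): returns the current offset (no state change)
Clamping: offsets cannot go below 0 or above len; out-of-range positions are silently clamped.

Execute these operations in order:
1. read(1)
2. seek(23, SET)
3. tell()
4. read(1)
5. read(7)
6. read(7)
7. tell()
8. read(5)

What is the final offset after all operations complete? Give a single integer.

Answer: 24

Derivation:
After 1 (read(1)): returned '0', offset=1
After 2 (seek(23, SET)): offset=23
After 3 (tell()): offset=23
After 4 (read(1)): returned 'K', offset=24
After 5 (read(7)): returned '', offset=24
After 6 (read(7)): returned '', offset=24
After 7 (tell()): offset=24
After 8 (read(5)): returned '', offset=24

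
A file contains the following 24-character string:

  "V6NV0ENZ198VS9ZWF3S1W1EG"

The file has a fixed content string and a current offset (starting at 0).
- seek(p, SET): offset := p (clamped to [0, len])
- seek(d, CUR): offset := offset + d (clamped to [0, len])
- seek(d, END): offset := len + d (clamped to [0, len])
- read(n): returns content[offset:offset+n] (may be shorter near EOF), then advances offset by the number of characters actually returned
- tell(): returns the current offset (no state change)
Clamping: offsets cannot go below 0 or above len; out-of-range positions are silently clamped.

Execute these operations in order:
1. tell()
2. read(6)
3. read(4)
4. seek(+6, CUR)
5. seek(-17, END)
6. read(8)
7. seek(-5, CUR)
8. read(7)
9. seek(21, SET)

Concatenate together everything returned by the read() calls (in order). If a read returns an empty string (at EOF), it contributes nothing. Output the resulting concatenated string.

Answer: V6NV0ENZ19Z198VS9Z8VS9ZWF

Derivation:
After 1 (tell()): offset=0
After 2 (read(6)): returned 'V6NV0E', offset=6
After 3 (read(4)): returned 'NZ19', offset=10
After 4 (seek(+6, CUR)): offset=16
After 5 (seek(-17, END)): offset=7
After 6 (read(8)): returned 'Z198VS9Z', offset=15
After 7 (seek(-5, CUR)): offset=10
After 8 (read(7)): returned '8VS9ZWF', offset=17
After 9 (seek(21, SET)): offset=21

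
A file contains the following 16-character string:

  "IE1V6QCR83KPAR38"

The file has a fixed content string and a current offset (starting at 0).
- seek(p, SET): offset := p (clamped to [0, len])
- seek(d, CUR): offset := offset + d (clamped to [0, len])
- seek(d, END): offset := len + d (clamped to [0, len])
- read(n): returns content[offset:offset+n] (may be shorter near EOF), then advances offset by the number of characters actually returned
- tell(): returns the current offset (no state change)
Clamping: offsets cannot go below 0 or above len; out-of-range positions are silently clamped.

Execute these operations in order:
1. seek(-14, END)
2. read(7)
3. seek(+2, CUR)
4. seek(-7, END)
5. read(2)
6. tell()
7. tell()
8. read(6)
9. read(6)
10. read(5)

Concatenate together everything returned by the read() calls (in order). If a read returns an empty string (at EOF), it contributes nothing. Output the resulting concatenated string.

After 1 (seek(-14, END)): offset=2
After 2 (read(7)): returned '1V6QCR8', offset=9
After 3 (seek(+2, CUR)): offset=11
After 4 (seek(-7, END)): offset=9
After 5 (read(2)): returned '3K', offset=11
After 6 (tell()): offset=11
After 7 (tell()): offset=11
After 8 (read(6)): returned 'PAR38', offset=16
After 9 (read(6)): returned '', offset=16
After 10 (read(5)): returned '', offset=16

Answer: 1V6QCR83KPAR38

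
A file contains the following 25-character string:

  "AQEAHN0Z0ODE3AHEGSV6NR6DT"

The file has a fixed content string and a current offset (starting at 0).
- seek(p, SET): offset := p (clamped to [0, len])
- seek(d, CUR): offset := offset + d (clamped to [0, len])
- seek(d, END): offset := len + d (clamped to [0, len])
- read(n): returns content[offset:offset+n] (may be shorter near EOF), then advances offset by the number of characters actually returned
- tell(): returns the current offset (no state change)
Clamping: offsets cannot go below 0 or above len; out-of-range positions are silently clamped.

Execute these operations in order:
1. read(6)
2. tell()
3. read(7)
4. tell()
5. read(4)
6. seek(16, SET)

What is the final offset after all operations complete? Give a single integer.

Answer: 16

Derivation:
After 1 (read(6)): returned 'AQEAHN', offset=6
After 2 (tell()): offset=6
After 3 (read(7)): returned '0Z0ODE3', offset=13
After 4 (tell()): offset=13
After 5 (read(4)): returned 'AHEG', offset=17
After 6 (seek(16, SET)): offset=16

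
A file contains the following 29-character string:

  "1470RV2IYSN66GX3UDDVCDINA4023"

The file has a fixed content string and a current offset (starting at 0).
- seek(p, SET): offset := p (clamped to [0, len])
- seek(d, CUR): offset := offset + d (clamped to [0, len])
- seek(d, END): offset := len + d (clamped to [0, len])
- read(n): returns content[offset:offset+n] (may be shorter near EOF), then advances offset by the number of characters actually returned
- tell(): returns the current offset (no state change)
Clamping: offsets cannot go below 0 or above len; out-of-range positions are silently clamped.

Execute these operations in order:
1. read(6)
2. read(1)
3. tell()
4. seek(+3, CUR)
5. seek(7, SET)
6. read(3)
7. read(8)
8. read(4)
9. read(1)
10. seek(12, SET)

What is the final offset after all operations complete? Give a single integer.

After 1 (read(6)): returned '1470RV', offset=6
After 2 (read(1)): returned '2', offset=7
After 3 (tell()): offset=7
After 4 (seek(+3, CUR)): offset=10
After 5 (seek(7, SET)): offset=7
After 6 (read(3)): returned 'IYS', offset=10
After 7 (read(8)): returned 'N66GX3UD', offset=18
After 8 (read(4)): returned 'DVCD', offset=22
After 9 (read(1)): returned 'I', offset=23
After 10 (seek(12, SET)): offset=12

Answer: 12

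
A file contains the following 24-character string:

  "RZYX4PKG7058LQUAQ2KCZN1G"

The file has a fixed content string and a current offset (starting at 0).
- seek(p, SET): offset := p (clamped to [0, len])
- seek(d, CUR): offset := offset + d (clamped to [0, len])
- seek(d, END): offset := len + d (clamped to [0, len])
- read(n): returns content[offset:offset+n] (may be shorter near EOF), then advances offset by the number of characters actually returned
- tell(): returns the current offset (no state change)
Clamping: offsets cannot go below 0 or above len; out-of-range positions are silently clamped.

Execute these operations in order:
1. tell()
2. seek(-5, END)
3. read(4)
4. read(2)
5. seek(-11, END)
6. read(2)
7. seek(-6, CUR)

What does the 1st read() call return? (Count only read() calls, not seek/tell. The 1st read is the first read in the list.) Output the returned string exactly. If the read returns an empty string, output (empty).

Answer: CZN1

Derivation:
After 1 (tell()): offset=0
After 2 (seek(-5, END)): offset=19
After 3 (read(4)): returned 'CZN1', offset=23
After 4 (read(2)): returned 'G', offset=24
After 5 (seek(-11, END)): offset=13
After 6 (read(2)): returned 'QU', offset=15
After 7 (seek(-6, CUR)): offset=9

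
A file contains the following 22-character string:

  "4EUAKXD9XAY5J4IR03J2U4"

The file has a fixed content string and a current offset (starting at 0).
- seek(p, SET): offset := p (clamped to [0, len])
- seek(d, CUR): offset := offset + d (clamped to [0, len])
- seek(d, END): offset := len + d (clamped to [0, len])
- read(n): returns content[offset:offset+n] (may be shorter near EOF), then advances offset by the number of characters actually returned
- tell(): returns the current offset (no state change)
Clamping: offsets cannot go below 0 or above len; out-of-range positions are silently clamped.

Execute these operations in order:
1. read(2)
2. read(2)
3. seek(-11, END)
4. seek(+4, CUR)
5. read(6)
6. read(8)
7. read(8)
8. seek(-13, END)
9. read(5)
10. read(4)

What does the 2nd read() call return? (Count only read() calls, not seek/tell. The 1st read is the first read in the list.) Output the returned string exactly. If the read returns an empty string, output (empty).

After 1 (read(2)): returned '4E', offset=2
After 2 (read(2)): returned 'UA', offset=4
After 3 (seek(-11, END)): offset=11
After 4 (seek(+4, CUR)): offset=15
After 5 (read(6)): returned 'R03J2U', offset=21
After 6 (read(8)): returned '4', offset=22
After 7 (read(8)): returned '', offset=22
After 8 (seek(-13, END)): offset=9
After 9 (read(5)): returned 'AY5J4', offset=14
After 10 (read(4)): returned 'IR03', offset=18

Answer: UA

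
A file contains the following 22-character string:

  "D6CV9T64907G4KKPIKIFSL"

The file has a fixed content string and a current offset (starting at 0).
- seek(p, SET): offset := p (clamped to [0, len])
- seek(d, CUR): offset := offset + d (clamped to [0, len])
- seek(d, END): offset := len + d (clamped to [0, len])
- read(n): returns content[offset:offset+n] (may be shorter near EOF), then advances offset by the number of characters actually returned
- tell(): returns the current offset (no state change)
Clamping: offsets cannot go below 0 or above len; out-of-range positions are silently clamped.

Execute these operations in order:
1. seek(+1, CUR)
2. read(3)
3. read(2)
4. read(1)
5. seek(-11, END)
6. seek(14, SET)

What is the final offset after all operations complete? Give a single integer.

After 1 (seek(+1, CUR)): offset=1
After 2 (read(3)): returned '6CV', offset=4
After 3 (read(2)): returned '9T', offset=6
After 4 (read(1)): returned '6', offset=7
After 5 (seek(-11, END)): offset=11
After 6 (seek(14, SET)): offset=14

Answer: 14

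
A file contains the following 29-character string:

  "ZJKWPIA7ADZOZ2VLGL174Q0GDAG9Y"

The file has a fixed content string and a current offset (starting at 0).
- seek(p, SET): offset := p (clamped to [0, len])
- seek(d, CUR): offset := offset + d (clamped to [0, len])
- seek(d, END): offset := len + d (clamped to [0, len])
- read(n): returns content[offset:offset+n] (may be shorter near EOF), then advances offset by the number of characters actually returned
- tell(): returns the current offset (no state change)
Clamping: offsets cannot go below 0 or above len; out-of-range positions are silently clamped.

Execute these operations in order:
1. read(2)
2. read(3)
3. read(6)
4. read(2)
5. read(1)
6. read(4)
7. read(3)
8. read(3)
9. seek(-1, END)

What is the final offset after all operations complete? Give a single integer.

Answer: 28

Derivation:
After 1 (read(2)): returned 'ZJ', offset=2
After 2 (read(3)): returned 'KWP', offset=5
After 3 (read(6)): returned 'IA7ADZ', offset=11
After 4 (read(2)): returned 'OZ', offset=13
After 5 (read(1)): returned '2', offset=14
After 6 (read(4)): returned 'VLGL', offset=18
After 7 (read(3)): returned '174', offset=21
After 8 (read(3)): returned 'Q0G', offset=24
After 9 (seek(-1, END)): offset=28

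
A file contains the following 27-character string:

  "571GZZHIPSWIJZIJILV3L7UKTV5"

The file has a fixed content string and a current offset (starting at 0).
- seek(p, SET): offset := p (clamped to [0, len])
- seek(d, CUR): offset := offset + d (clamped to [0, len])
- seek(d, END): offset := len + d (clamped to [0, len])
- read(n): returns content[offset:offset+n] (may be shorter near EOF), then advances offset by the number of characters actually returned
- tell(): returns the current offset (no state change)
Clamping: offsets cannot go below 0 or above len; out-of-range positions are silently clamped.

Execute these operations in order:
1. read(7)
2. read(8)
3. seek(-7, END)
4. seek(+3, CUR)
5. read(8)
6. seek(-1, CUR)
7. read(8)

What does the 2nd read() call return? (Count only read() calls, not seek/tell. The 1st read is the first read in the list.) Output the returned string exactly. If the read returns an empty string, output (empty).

After 1 (read(7)): returned '571GZZH', offset=7
After 2 (read(8)): returned 'IPSWIJZI', offset=15
After 3 (seek(-7, END)): offset=20
After 4 (seek(+3, CUR)): offset=23
After 5 (read(8)): returned 'KTV5', offset=27
After 6 (seek(-1, CUR)): offset=26
After 7 (read(8)): returned '5', offset=27

Answer: IPSWIJZI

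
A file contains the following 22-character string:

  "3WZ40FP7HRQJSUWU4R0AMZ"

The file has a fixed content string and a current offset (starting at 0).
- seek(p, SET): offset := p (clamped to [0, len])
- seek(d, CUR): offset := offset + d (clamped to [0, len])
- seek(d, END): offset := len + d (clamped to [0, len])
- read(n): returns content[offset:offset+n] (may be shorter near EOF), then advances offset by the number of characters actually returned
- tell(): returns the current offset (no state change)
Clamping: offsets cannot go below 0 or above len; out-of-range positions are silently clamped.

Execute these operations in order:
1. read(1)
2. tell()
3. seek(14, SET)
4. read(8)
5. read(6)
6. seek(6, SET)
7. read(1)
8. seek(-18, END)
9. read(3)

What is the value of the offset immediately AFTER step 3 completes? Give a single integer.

Answer: 14

Derivation:
After 1 (read(1)): returned '3', offset=1
After 2 (tell()): offset=1
After 3 (seek(14, SET)): offset=14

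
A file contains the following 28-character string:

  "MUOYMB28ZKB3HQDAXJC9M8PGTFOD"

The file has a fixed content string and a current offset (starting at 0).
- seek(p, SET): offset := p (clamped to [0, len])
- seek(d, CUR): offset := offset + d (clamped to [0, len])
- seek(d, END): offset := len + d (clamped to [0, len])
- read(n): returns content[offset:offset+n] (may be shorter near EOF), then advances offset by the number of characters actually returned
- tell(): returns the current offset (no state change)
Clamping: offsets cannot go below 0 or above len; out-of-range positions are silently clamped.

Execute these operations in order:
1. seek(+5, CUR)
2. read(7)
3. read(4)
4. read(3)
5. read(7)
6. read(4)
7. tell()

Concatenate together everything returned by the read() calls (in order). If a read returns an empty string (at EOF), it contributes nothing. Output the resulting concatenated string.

After 1 (seek(+5, CUR)): offset=5
After 2 (read(7)): returned 'B28ZKB3', offset=12
After 3 (read(4)): returned 'HQDA', offset=16
After 4 (read(3)): returned 'XJC', offset=19
After 5 (read(7)): returned '9M8PGTF', offset=26
After 6 (read(4)): returned 'OD', offset=28
After 7 (tell()): offset=28

Answer: B28ZKB3HQDAXJC9M8PGTFOD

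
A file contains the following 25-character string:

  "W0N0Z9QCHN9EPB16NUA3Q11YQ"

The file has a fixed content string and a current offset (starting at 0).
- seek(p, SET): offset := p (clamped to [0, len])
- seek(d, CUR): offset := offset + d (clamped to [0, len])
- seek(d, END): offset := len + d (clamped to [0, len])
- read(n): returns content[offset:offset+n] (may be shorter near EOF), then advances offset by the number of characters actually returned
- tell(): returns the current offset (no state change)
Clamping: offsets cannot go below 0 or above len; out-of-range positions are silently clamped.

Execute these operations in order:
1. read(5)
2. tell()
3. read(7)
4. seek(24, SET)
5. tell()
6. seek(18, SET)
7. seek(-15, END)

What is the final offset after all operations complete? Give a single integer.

After 1 (read(5)): returned 'W0N0Z', offset=5
After 2 (tell()): offset=5
After 3 (read(7)): returned '9QCHN9E', offset=12
After 4 (seek(24, SET)): offset=24
After 5 (tell()): offset=24
After 6 (seek(18, SET)): offset=18
After 7 (seek(-15, END)): offset=10

Answer: 10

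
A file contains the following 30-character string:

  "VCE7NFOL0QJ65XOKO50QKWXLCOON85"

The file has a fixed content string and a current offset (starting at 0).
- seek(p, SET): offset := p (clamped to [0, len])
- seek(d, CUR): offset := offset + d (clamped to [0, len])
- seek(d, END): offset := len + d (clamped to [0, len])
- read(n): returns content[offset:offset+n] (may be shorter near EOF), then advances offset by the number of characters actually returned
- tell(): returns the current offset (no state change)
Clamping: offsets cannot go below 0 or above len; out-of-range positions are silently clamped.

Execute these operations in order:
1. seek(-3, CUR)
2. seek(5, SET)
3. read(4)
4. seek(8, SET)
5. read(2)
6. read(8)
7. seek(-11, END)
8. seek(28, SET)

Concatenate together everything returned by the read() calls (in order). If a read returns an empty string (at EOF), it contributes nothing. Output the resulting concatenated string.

After 1 (seek(-3, CUR)): offset=0
After 2 (seek(5, SET)): offset=5
After 3 (read(4)): returned 'FOL0', offset=9
After 4 (seek(8, SET)): offset=8
After 5 (read(2)): returned '0Q', offset=10
After 6 (read(8)): returned 'J65XOKO5', offset=18
After 7 (seek(-11, END)): offset=19
After 8 (seek(28, SET)): offset=28

Answer: FOL00QJ65XOKO5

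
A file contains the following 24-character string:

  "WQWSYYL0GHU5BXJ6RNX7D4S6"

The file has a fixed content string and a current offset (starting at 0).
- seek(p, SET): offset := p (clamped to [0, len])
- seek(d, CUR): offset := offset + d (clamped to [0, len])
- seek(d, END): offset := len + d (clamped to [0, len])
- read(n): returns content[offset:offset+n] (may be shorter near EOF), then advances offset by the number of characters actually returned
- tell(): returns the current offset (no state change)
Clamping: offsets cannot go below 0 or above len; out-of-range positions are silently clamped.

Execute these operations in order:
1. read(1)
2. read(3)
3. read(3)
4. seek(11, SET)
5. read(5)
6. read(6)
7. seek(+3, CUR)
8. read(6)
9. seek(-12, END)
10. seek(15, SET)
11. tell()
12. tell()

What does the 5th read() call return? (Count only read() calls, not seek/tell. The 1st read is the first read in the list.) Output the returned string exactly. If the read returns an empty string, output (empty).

Answer: RNX7D4

Derivation:
After 1 (read(1)): returned 'W', offset=1
After 2 (read(3)): returned 'QWS', offset=4
After 3 (read(3)): returned 'YYL', offset=7
After 4 (seek(11, SET)): offset=11
After 5 (read(5)): returned '5BXJ6', offset=16
After 6 (read(6)): returned 'RNX7D4', offset=22
After 7 (seek(+3, CUR)): offset=24
After 8 (read(6)): returned '', offset=24
After 9 (seek(-12, END)): offset=12
After 10 (seek(15, SET)): offset=15
After 11 (tell()): offset=15
After 12 (tell()): offset=15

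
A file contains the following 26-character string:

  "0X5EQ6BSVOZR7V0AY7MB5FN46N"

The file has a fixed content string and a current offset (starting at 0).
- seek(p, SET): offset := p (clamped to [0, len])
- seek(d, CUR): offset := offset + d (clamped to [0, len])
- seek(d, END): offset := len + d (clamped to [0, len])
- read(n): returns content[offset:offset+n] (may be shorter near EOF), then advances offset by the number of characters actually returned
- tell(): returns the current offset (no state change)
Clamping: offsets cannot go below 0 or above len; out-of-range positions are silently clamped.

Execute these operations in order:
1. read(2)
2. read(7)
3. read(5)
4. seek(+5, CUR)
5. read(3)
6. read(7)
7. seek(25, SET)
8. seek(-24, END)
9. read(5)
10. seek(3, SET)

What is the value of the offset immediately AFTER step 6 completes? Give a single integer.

Answer: 26

Derivation:
After 1 (read(2)): returned '0X', offset=2
After 2 (read(7)): returned '5EQ6BSV', offset=9
After 3 (read(5)): returned 'OZR7V', offset=14
After 4 (seek(+5, CUR)): offset=19
After 5 (read(3)): returned 'B5F', offset=22
After 6 (read(7)): returned 'N46N', offset=26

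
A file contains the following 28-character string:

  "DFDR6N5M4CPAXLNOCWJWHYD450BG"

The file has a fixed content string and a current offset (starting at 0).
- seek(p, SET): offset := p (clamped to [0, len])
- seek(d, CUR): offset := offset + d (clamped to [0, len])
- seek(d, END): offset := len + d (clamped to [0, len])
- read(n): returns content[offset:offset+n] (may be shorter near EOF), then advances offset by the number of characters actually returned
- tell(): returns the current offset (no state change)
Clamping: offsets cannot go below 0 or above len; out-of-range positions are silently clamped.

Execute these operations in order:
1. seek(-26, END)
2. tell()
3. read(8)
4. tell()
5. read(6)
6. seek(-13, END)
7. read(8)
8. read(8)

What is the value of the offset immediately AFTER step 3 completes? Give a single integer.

Answer: 10

Derivation:
After 1 (seek(-26, END)): offset=2
After 2 (tell()): offset=2
After 3 (read(8)): returned 'DR6N5M4C', offset=10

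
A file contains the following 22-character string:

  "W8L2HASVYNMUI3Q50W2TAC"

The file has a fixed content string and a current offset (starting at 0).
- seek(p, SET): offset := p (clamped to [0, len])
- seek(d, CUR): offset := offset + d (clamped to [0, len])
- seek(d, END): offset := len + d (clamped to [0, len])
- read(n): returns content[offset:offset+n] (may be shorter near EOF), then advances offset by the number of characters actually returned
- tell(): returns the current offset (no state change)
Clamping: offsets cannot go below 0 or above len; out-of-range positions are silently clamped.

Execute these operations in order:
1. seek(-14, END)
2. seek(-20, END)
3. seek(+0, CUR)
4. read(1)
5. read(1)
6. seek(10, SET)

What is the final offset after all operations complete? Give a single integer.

Answer: 10

Derivation:
After 1 (seek(-14, END)): offset=8
After 2 (seek(-20, END)): offset=2
After 3 (seek(+0, CUR)): offset=2
After 4 (read(1)): returned 'L', offset=3
After 5 (read(1)): returned '2', offset=4
After 6 (seek(10, SET)): offset=10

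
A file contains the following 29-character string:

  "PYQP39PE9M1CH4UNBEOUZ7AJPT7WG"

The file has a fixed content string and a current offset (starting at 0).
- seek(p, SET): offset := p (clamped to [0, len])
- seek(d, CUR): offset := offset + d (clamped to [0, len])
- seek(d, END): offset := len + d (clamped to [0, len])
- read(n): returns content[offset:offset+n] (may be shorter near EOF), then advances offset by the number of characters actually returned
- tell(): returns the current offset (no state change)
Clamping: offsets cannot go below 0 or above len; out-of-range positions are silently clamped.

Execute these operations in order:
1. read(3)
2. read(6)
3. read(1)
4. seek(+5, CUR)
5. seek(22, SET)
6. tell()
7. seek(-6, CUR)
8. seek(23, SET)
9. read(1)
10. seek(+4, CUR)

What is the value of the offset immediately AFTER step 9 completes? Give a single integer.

After 1 (read(3)): returned 'PYQ', offset=3
After 2 (read(6)): returned 'P39PE9', offset=9
After 3 (read(1)): returned 'M', offset=10
After 4 (seek(+5, CUR)): offset=15
After 5 (seek(22, SET)): offset=22
After 6 (tell()): offset=22
After 7 (seek(-6, CUR)): offset=16
After 8 (seek(23, SET)): offset=23
After 9 (read(1)): returned 'J', offset=24

Answer: 24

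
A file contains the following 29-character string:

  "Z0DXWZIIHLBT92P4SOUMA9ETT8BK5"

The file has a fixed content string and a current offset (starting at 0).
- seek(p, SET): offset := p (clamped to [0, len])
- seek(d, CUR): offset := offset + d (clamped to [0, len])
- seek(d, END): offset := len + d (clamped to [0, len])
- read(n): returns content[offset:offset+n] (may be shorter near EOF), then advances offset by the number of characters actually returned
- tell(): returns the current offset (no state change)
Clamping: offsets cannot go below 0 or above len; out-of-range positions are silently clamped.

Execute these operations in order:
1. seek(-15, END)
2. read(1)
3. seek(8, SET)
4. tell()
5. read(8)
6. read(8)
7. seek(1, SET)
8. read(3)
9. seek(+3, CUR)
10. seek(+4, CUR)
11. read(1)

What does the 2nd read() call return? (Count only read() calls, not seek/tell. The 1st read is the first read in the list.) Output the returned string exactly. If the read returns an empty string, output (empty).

After 1 (seek(-15, END)): offset=14
After 2 (read(1)): returned 'P', offset=15
After 3 (seek(8, SET)): offset=8
After 4 (tell()): offset=8
After 5 (read(8)): returned 'HLBT92P4', offset=16
After 6 (read(8)): returned 'SOUMA9ET', offset=24
After 7 (seek(1, SET)): offset=1
After 8 (read(3)): returned '0DX', offset=4
After 9 (seek(+3, CUR)): offset=7
After 10 (seek(+4, CUR)): offset=11
After 11 (read(1)): returned 'T', offset=12

Answer: HLBT92P4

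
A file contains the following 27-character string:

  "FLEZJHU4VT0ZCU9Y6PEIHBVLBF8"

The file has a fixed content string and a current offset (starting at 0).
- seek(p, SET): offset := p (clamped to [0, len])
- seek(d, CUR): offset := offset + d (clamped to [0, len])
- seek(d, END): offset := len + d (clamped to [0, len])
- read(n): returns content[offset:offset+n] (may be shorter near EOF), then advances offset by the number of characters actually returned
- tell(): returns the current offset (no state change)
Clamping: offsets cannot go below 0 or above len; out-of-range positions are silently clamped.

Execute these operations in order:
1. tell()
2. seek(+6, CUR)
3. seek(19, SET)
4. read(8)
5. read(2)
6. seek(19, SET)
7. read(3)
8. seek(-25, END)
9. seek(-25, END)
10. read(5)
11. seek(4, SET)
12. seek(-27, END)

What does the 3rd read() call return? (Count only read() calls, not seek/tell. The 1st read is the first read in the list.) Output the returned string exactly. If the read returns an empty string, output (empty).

Answer: IHB

Derivation:
After 1 (tell()): offset=0
After 2 (seek(+6, CUR)): offset=6
After 3 (seek(19, SET)): offset=19
After 4 (read(8)): returned 'IHBVLBF8', offset=27
After 5 (read(2)): returned '', offset=27
After 6 (seek(19, SET)): offset=19
After 7 (read(3)): returned 'IHB', offset=22
After 8 (seek(-25, END)): offset=2
After 9 (seek(-25, END)): offset=2
After 10 (read(5)): returned 'EZJHU', offset=7
After 11 (seek(4, SET)): offset=4
After 12 (seek(-27, END)): offset=0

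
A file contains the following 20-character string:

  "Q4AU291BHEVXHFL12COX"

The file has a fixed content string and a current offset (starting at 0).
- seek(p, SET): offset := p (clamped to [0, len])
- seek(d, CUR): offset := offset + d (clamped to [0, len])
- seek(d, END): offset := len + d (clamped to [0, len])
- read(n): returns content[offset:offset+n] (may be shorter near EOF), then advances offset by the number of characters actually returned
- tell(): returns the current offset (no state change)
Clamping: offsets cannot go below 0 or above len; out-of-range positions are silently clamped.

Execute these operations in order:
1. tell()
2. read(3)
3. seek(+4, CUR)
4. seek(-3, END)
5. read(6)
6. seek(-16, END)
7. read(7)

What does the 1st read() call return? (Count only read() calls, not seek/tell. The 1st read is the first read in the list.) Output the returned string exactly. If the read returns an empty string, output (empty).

After 1 (tell()): offset=0
After 2 (read(3)): returned 'Q4A', offset=3
After 3 (seek(+4, CUR)): offset=7
After 4 (seek(-3, END)): offset=17
After 5 (read(6)): returned 'COX', offset=20
After 6 (seek(-16, END)): offset=4
After 7 (read(7)): returned '291BHEV', offset=11

Answer: Q4A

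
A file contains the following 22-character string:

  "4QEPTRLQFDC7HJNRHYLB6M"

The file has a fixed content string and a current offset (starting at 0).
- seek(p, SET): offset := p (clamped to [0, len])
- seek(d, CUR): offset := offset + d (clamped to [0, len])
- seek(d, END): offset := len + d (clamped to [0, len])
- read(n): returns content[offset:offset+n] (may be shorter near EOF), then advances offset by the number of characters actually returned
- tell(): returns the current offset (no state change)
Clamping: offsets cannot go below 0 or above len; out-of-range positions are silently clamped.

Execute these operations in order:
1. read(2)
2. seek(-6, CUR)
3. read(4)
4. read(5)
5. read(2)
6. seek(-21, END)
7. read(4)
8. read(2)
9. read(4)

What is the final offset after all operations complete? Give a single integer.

Answer: 11

Derivation:
After 1 (read(2)): returned '4Q', offset=2
After 2 (seek(-6, CUR)): offset=0
After 3 (read(4)): returned '4QEP', offset=4
After 4 (read(5)): returned 'TRLQF', offset=9
After 5 (read(2)): returned 'DC', offset=11
After 6 (seek(-21, END)): offset=1
After 7 (read(4)): returned 'QEPT', offset=5
After 8 (read(2)): returned 'RL', offset=7
After 9 (read(4)): returned 'QFDC', offset=11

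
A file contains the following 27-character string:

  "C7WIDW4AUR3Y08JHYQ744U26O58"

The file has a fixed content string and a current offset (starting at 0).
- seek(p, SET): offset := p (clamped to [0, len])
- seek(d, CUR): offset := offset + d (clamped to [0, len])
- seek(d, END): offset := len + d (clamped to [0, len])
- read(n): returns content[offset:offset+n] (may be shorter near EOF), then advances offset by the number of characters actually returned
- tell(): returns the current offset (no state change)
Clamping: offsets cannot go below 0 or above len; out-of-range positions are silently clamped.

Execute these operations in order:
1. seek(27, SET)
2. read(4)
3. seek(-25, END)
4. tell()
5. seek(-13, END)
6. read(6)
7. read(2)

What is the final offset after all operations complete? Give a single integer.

Answer: 22

Derivation:
After 1 (seek(27, SET)): offset=27
After 2 (read(4)): returned '', offset=27
After 3 (seek(-25, END)): offset=2
After 4 (tell()): offset=2
After 5 (seek(-13, END)): offset=14
After 6 (read(6)): returned 'JHYQ74', offset=20
After 7 (read(2)): returned '4U', offset=22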